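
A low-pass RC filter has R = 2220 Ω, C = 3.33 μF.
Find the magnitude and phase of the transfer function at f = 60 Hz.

Step 1 — Angular frequency: ω = 2π·60 = 377 rad/s.
Step 2 — Transfer function: H(jω) = 1/(1 + jωRC).
Step 3 — Denominator: 1 + jωRC = 1 + j·377·2220·3.33e-06 = 1 + j2.787.
Step 4 — H = 0.1141 - j0.3179.
Step 5 — Magnitude: |H| = 0.3377 (-9.4 dB); phase: φ = -70.3°.

|H| = 0.3377 (-9.4 dB), φ = -70.3°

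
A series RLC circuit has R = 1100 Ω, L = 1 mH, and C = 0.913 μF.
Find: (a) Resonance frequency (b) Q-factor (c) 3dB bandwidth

Step 1 — Resonance: ω₀ = 1/√(LC) = 1/√(0.001·9.13e-07) = 3.31e+04 rad/s.
Step 2 — f₀ = ω₀/(2π) = 5267 Hz.
Step 3 — Series Q: Q = ω₀L/R = 3.31e+04·0.001/1100 = 0.03009.
Step 4 — Bandwidth: Δω = ω₀/Q = 1.1e+06 rad/s; BW = Δω/(2π) = 1.751e+05 Hz.

(a) f₀ = 5267 Hz  (b) Q = 0.03009  (c) BW = 1.751e+05 Hz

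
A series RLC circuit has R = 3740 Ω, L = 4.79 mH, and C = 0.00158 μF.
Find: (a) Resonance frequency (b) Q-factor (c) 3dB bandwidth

Step 1 — Resonance: ω₀ = 1/√(LC) = 1/√(0.00479·1.58e-09) = 3.635e+05 rad/s.
Step 2 — f₀ = ω₀/(2π) = 5.785e+04 Hz.
Step 3 — Series Q: Q = ω₀L/R = 3.635e+05·0.00479/3740 = 0.4656.
Step 4 — Bandwidth: Δω = ω₀/Q = 7.808e+05 rad/s; BW = Δω/(2π) = 1.243e+05 Hz.

(a) f₀ = 5.785e+04 Hz  (b) Q = 0.4656  (c) BW = 1.243e+05 Hz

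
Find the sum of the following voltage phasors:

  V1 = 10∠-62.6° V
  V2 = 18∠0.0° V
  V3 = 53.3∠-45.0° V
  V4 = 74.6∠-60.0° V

Step 1 — Convert each phasor to rectangular form:
  V1 = 10·(cos(-62.6°) + j·sin(-62.6°)) = 4.602 - j8.878 V
  V2 = 18·(cos(0.0°) + j·sin(0.0°)) = 18 V
  V3 = 53.3·(cos(-45.0°) + j·sin(-45.0°)) = 37.69 - j37.69 V
  V4 = 74.6·(cos(-60.0°) + j·sin(-60.0°)) = 37.3 - j64.61 V
Step 2 — Sum components: V_total = 97.59 - j111.2 V.
Step 3 — Convert to polar: |V_total| = 147.9 V, ∠V_total = -48.7°.

V_total = 147.9∠-48.7° V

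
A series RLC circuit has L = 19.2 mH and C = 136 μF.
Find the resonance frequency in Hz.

Step 1 — Resonance condition Im(Z)=0 gives ω₀ = 1/√(LC).
Step 2 — ω₀ = 1/√(0.0192·0.000136) = 618.8 rad/s.
Step 3 — f₀ = ω₀/(2π) = 98.49 Hz.

f₀ = 98.49 Hz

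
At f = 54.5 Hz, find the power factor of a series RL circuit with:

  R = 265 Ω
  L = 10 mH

Step 1 — Angular frequency: ω = 2π·f = 2π·54.5 = 342.4 rad/s.
Step 2 — Component impedances:
  R: Z = R = 265 Ω
  L: Z = jωL = j·342.4·0.01 = 0 + j3.424 Ω
Step 3 — Series combination: Z_total = R + L = 265 + j3.424 Ω = 265∠0.7° Ω.
Step 4 — Power factor: PF = cos(φ) = Re(Z)/|Z| = 265/265.02 = 0.9999.
Step 5 — Type: Im(Z) = 3.424 ⇒ lagging (phase φ = 0.7°).

PF = 0.9999 (lagging, φ = 0.7°)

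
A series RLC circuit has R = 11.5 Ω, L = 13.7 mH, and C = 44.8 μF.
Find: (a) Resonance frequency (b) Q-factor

Step 1 — Resonance condition Im(Z)=0 gives ω₀ = 1/√(LC).
Step 2 — ω₀ = 1/√(0.0137·4.48e-05) = 1276 rad/s.
Step 3 — f₀ = ω₀/(2π) = 203.2 Hz.
Step 4 — Series Q: Q = ω₀L/R = 1276·0.0137/11.5 = 1.521.

(a) f₀ = 203.2 Hz  (b) Q = 1.521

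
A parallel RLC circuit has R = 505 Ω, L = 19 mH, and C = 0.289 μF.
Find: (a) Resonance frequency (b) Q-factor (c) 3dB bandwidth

Step 1 — Resonance: ω₀ = 1/√(LC) = 1/√(0.019·2.89e-07) = 1.35e+04 rad/s.
Step 2 — f₀ = ω₀/(2π) = 2148 Hz.
Step 3 — Parallel Q: Q = R/(ω₀L) = 505/(1.35e+04·0.019) = 1.97.
Step 4 — Bandwidth: Δω = ω₀/Q = 6852 rad/s; BW = Δω/(2π) = 1091 Hz.

(a) f₀ = 2148 Hz  (b) Q = 1.97  (c) BW = 1091 Hz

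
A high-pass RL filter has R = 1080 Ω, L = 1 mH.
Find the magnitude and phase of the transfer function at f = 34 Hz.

Step 1 — Angular frequency: ω = 2π·34 = 213.6 rad/s.
Step 2 — Transfer function: H(jω) = jωL/(R + jωL).
Step 3 — Numerator jωL = j·0.2136; denominator R + jωL = 1080 + j0.2136.
Step 4 — H = 3.913e-08 + j0.0001978.
Step 5 — Magnitude: |H| = 0.0001978 (-74.1 dB); phase: φ = 90.0°.

|H| = 0.0001978 (-74.1 dB), φ = 90.0°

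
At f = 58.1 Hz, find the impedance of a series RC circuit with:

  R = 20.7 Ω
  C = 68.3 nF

Step 1 — Angular frequency: ω = 2π·f = 2π·58.1 = 365.1 rad/s.
Step 2 — Component impedances:
  R: Z = R = 20.7 Ω
  C: Z = 1/(jωC) = -j/(ω·C) = 0 - j4.011e+04 Ω
Step 3 — Series combination: Z_total = R + C = 20.7 - j4.011e+04 Ω = 4.011e+04∠-90.0° Ω.

Z = 20.7 - j4.011e+04 Ω = 4.011e+04∠-90.0° Ω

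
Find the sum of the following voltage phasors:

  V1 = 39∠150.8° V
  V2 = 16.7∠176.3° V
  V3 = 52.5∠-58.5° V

Step 1 — Convert each phasor to rectangular form:
  V1 = 39·(cos(150.8°) + j·sin(150.8°)) = -34.04 + j19.03 V
  V2 = 16.7·(cos(176.3°) + j·sin(176.3°)) = -16.67 + j1.078 V
  V3 = 52.5·(cos(-58.5°) + j·sin(-58.5°)) = 27.43 - j44.76 V
Step 2 — Sum components: V_total = -23.28 - j24.66 V.
Step 3 — Convert to polar: |V_total| = 33.91 V, ∠V_total = -133.3°.

V_total = 33.91∠-133.3° V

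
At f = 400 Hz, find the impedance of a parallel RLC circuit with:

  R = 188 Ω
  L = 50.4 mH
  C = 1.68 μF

Step 1 — Angular frequency: ω = 2π·f = 2π·400 = 2513 rad/s.
Step 2 — Component impedances:
  R: Z = R = 188 Ω
  L: Z = jωL = j·2513·0.0504 = 0 + j126.7 Ω
  C: Z = 1/(jωC) = -j/(ω·C) = 0 - j236.8 Ω
Step 3 — Parallel combination: 1/Z_total = 1/R + 1/L + 1/C; Z_total = 127.3 + j87.9 Ω = 154.7∠34.6° Ω.

Z = 127.3 + j87.9 Ω = 154.7∠34.6° Ω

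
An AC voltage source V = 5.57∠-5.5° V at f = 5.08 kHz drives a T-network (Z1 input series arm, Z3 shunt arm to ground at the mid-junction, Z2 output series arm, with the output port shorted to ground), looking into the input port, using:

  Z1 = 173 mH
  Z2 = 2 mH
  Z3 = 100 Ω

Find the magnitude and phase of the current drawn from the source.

Step 1 — Angular frequency: ω = 2π·f = 2π·5080 = 3.192e+04 rad/s.
Step 2 — Component impedances:
  Z1: Z = jωL = j·3.192e+04·0.173 = 0 + j5522 Ω
  Z2: Z = jωL = j·3.192e+04·0.002 = 0 + j63.84 Ω
  Z3: Z = R = 100 Ω
Step 3 — With the output port shorted to ground, the output series arm Z2 runs from the junction to ground; the shunt arm Z3 also runs from the junction to ground. They appear in parallel: Z3 || Z2 = 28.95 + j45.35 Ω.
Step 4 — Series with input arm Z1: Z_in = Z1 + (Z3 || Z2) = 28.95 + j5567 Ω = 5567∠89.7° Ω.
Step 5 — Source phasor: V = 5.57∠-5.5° V = 5.544 - j0.5339 V.
Step 6 — Ohm's law: I = V / Z_total = (5.544 - j0.5339) / (28.95 + j5567) = -9.071e-05 - j0.0009964 A.
Step 7 — Convert to polar: |I| = 0.001 A, ∠I = -95.2°.

I = 0.001∠-95.2° A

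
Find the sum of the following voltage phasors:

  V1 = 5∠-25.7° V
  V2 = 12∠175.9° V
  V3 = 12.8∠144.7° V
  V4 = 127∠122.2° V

Step 1 — Convert each phasor to rectangular form:
  V1 = 5·(cos(-25.7°) + j·sin(-25.7°)) = 4.505 - j2.168 V
  V2 = 12·(cos(175.9°) + j·sin(175.9°)) = -11.97 + j0.858 V
  V3 = 12.8·(cos(144.7°) + j·sin(144.7°)) = -10.45 + j7.397 V
  V4 = 127·(cos(122.2°) + j·sin(122.2°)) = -67.68 + j107.5 V
Step 2 — Sum components: V_total = -85.59 + j113.6 V.
Step 3 — Convert to polar: |V_total| = 142.2 V, ∠V_total = 127.0°.

V_total = 142.2∠127.0° V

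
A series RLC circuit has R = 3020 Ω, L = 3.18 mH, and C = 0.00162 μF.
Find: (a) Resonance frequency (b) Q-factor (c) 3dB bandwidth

Step 1 — Resonance: ω₀ = 1/√(LC) = 1/√(0.00318·1.62e-09) = 4.406e+05 rad/s.
Step 2 — f₀ = ω₀/(2π) = 7.012e+04 Hz.
Step 3 — Series Q: Q = ω₀L/R = 4.406e+05·0.00318/3020 = 0.4639.
Step 4 — Bandwidth: Δω = ω₀/Q = 9.497e+05 rad/s; BW = Δω/(2π) = 1.511e+05 Hz.

(a) f₀ = 7.012e+04 Hz  (b) Q = 0.4639  (c) BW = 1.511e+05 Hz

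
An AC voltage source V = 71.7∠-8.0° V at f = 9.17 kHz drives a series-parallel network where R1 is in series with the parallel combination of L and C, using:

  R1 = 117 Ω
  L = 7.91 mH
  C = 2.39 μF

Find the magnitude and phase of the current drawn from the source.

Step 1 — Angular frequency: ω = 2π·f = 2π·9170 = 5.762e+04 rad/s.
Step 2 — Component impedances:
  R1: Z = R = 117 Ω
  L: Z = jωL = j·5.762e+04·0.00791 = 0 + j455.7 Ω
  C: Z = 1/(jωC) = -j/(ω·C) = 0 - j7.262 Ω
Step 3 — Parallel branch: L || C = 1/(1/L + 1/C) = 0 - j7.38 Ω.
Step 4 — Series with R1: Z_total = R1 + (L || C) = 117 - j7.38 Ω = 117.2∠-3.6° Ω.
Step 5 — Source phasor: V = 71.7∠-8.0° V = 71 - j9.979 V.
Step 6 — Ohm's law: I = V / Z_total = (71 - j9.979) / (117 - j7.38) = 0.6098 - j0.04683 A.
Step 7 — Convert to polar: |I| = 0.6116 A, ∠I = -4.4°.

I = 0.6116∠-4.4° A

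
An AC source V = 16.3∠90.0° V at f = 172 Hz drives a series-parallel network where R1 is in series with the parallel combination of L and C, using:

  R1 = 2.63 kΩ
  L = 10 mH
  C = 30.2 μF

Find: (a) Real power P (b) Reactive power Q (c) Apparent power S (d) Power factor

Step 1 — Angular frequency: ω = 2π·f = 2π·172 = 1081 rad/s.
Step 2 — Component impedances:
  R1: Z = R = 2630 Ω
  L: Z = jωL = j·1081·0.01 = 0 + j10.81 Ω
  C: Z = 1/(jωC) = -j/(ω·C) = 0 - j30.64 Ω
Step 3 — Parallel branch: L || C = 1/(1/L + 1/C) = 0 + j16.7 Ω.
Step 4 — Series with R1: Z_total = R1 + (L || C) = 2630 + j16.7 Ω = 2630∠0.4° Ω.
Step 5 — Source phasor: V = 16.3∠90.0° V = 0 + j16.3 V.
Step 6 — Current: I = V / Z = 3.934e-05 + j0.006197 A = 0.006198∠89.6° A.
Step 7 — Complex power: S = V·I* = 0.101 + j0.0006413 VA.
Step 8 — Real power: P = Re(S) = 0.101 W.
Step 9 — Reactive power: Q = Im(S) = 0.0006413 VAR.
Step 10 — Apparent power: |S| = 0.101 VA.
Step 11 — Power factor: PF = P/|S| = 1 (lagging).

(a) P = 0.101 W  (b) Q = 0.0006413 VAR  (c) S = 0.101 VA  (d) PF = 1 (lagging)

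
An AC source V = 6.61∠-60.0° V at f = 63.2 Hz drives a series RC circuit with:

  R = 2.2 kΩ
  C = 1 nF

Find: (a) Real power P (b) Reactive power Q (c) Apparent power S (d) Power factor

Step 1 — Angular frequency: ω = 2π·f = 2π·63.2 = 397.1 rad/s.
Step 2 — Component impedances:
  R: Z = R = 2200 Ω
  C: Z = 1/(jωC) = -j/(ω·C) = 0 - j2.518e+06 Ω
Step 3 — Series combination: Z_total = R + C = 2200 - j2.518e+06 Ω = 2.518e+06∠-89.9° Ω.
Step 4 — Source phasor: V = 6.61∠-60.0° V = 3.305 - j5.724 V.
Step 5 — Current: I = V / Z = 2.274e-06 + j1.31e-06 A = 2.625e-06∠29.9° A.
Step 6 — Complex power: S = V·I* = 1.516e-08 - j1.735e-05 VA.
Step 7 — Real power: P = Re(S) = 1.516e-08 W.
Step 8 — Reactive power: Q = Im(S) = -1.735e-05 VAR.
Step 9 — Apparent power: |S| = 1.735e-05 VA.
Step 10 — Power factor: PF = P/|S| = 0.0008736 (leading).

(a) P = 1.516e-08 W  (b) Q = -1.735e-05 VAR  (c) S = 1.735e-05 VA  (d) PF = 0.0008736 (leading)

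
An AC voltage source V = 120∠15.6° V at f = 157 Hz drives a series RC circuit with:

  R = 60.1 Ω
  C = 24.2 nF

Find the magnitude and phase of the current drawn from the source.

Step 1 — Angular frequency: ω = 2π·f = 2π·157 = 986.5 rad/s.
Step 2 — Component impedances:
  R: Z = R = 60.1 Ω
  C: Z = 1/(jωC) = -j/(ω·C) = 0 - j4.189e+04 Ω
Step 3 — Series combination: Z_total = R + C = 60.1 - j4.189e+04 Ω = 4.189e+04∠-89.9° Ω.
Step 4 — Source phasor: V = 120∠15.6° V = 115.6 + j32.27 V.
Step 5 — Ohm's law: I = V / Z_total = (115.6 + j32.27) / (60.1 - j4.189e+04) = -0.0007664 + j0.00276 A.
Step 6 — Convert to polar: |I| = 0.002865 A, ∠I = 105.5°.

I = 0.002865∠105.5° A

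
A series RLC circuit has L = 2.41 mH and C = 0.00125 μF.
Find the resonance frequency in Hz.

Step 1 — Resonance condition Im(Z)=0 gives ω₀ = 1/√(LC).
Step 2 — ω₀ = 1/√(0.00241·1.25e-09) = 5.762e+05 rad/s.
Step 3 — f₀ = ω₀/(2π) = 9.17e+04 Hz.

f₀ = 9.17e+04 Hz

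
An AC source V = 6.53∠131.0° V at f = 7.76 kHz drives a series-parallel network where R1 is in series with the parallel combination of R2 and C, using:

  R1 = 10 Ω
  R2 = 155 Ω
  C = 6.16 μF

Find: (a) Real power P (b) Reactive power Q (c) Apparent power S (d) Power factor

Step 1 — Angular frequency: ω = 2π·f = 2π·7760 = 4.876e+04 rad/s.
Step 2 — Component impedances:
  R1: Z = R = 10 Ω
  R2: Z = R = 155 Ω
  C: Z = 1/(jωC) = -j/(ω·C) = 0 - j3.329 Ω
Step 3 — Parallel branch: R2 || C = 1/(1/R2 + 1/C) = 0.07149 - j3.328 Ω.
Step 4 — Series with R1: Z_total = R1 + (R2 || C) = 10.07 - j3.328 Ω = 10.61∠-18.3° Ω.
Step 5 — Source phasor: V = 6.53∠131.0° V = -4.284 + j4.928 V.
Step 6 — Current: I = V / Z = -0.5293 + j0.3144 A = 0.6156∠149.3° A.
Step 7 — Complex power: S = V·I* = 3.817 - j1.261 VA.
Step 8 — Real power: P = Re(S) = 3.817 W.
Step 9 — Reactive power: Q = Im(S) = -1.261 VAR.
Step 10 — Apparent power: |S| = 4.02 VA.
Step 11 — Power factor: PF = P/|S| = 0.9495 (leading).

(a) P = 3.817 W  (b) Q = -1.261 VAR  (c) S = 4.02 VA  (d) PF = 0.9495 (leading)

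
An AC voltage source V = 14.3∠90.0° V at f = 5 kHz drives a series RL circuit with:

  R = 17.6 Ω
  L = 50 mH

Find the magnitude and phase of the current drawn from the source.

Step 1 — Angular frequency: ω = 2π·f = 2π·5000 = 3.142e+04 rad/s.
Step 2 — Component impedances:
  R: Z = R = 17.6 Ω
  L: Z = jωL = j·3.142e+04·0.05 = 0 + j1571 Ω
Step 3 — Series combination: Z_total = R + L = 17.6 + j1571 Ω = 1571∠89.4° Ω.
Step 4 — Source phasor: V = 14.3∠90.0° V = 0 + j14.3 V.
Step 5 — Ohm's law: I = V / Z_total = (0 + j14.3) / (17.6 + j1571) = 0.009103 + j0.000102 A.
Step 6 — Convert to polar: |I| = 0.009103 A, ∠I = 0.6°.

I = 0.009103∠0.6° A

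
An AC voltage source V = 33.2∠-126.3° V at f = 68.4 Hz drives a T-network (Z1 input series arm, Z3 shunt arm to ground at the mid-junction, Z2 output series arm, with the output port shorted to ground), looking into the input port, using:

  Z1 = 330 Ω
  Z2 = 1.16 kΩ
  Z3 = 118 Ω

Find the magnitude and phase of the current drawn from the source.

Step 1 — Angular frequency: ω = 2π·f = 2π·68.4 = 429.8 rad/s.
Step 2 — Component impedances:
  Z1: Z = R = 330 Ω
  Z2: Z = R = 1160 Ω
  Z3: Z = R = 118 Ω
Step 3 — With the output port shorted to ground, the output series arm Z2 runs from the junction to ground; the shunt arm Z3 also runs from the junction to ground. They appear in parallel: Z3 || Z2 = 107.1 Ω.
Step 4 — Series with input arm Z1: Z_in = Z1 + (Z3 || Z2) = 437.1 Ω = 437.1∠0.0° Ω.
Step 5 — Source phasor: V = 33.2∠-126.3° V = -19.65 - j26.76 V.
Step 6 — Ohm's law: I = V / Z_total = (-19.65 - j26.76) / (437.1) = -0.04497 - j0.06121 A.
Step 7 — Convert to polar: |I| = 0.07595 A, ∠I = -126.3°.

I = 0.07595∠-126.3° A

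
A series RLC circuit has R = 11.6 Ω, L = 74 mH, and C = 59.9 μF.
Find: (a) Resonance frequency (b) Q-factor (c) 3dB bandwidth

Step 1 — Resonance condition Im(Z)=0 gives ω₀ = 1/√(LC).
Step 2 — ω₀ = 1/√(0.074·5.99e-05) = 475 rad/s.
Step 3 — f₀ = ω₀/(2π) = 75.59 Hz.
Step 4 — Series Q: Q = ω₀L/R = 475·0.074/11.6 = 3.03.
Step 5 — 3dB bandwidth: Δω = ω₀/Q = 156.8 rad/s; BW = Δω/(2π) = 24.95 Hz.

(a) f₀ = 75.59 Hz  (b) Q = 3.03  (c) BW = 24.95 Hz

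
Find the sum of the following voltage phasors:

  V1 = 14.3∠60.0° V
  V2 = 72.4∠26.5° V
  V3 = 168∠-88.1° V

Step 1 — Convert each phasor to rectangular form:
  V1 = 14.3·(cos(60.0°) + j·sin(60.0°)) = 7.15 + j12.38 V
  V2 = 72.4·(cos(26.5°) + j·sin(26.5°)) = 64.79 + j32.3 V
  V3 = 168·(cos(-88.1°) + j·sin(-88.1°)) = 5.57 - j167.9 V
Step 2 — Sum components: V_total = 77.51 - j123.2 V.
Step 3 — Convert to polar: |V_total| = 145.6 V, ∠V_total = -57.8°.

V_total = 145.6∠-57.8° V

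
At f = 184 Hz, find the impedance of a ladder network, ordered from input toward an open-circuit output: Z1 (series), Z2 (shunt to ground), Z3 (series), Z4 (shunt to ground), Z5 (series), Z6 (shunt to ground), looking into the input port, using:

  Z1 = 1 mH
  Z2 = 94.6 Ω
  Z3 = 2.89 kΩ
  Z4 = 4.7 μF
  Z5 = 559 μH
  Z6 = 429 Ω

Step 1 — Angular frequency: ω = 2π·f = 2π·184 = 1156 rad/s.
Step 2 — Component impedances:
  Z1: Z = jωL = j·1156·0.001 = 0 + j1.156 Ω
  Z2: Z = R = 94.6 Ω
  Z3: Z = R = 2890 Ω
  Z4: Z = 1/(jωC) = -j/(ω·C) = 0 - j184 Ω
  Z5: Z = jωL = j·1156·0.000559 = 0 + j0.6463 Ω
  Z6: Z = R = 429 Ω
Step 3 — Ladder network (open output): work backward from the far end, alternating series and parallel combinations. Z_in = 91.67 + j1.007 Ω = 91.68∠0.6° Ω.

Z = 91.67 + j1.007 Ω = 91.68∠0.6° Ω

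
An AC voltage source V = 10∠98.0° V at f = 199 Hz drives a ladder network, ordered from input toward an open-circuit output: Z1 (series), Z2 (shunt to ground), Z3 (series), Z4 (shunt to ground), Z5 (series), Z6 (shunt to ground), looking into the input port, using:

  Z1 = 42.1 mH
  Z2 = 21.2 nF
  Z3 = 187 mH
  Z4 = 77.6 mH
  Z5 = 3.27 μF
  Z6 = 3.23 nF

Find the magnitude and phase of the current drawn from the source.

Step 1 — Angular frequency: ω = 2π·f = 2π·199 = 1250 rad/s.
Step 2 — Component impedances:
  Z1: Z = jωL = j·1250·0.0421 = 0 + j52.64 Ω
  Z2: Z = 1/(jωC) = -j/(ω·C) = 0 - j3.773e+04 Ω
  Z3: Z = jωL = j·1250·0.187 = 0 + j233.8 Ω
  Z4: Z = jωL = j·1250·0.0776 = 0 + j97.03 Ω
  Z5: Z = 1/(jωC) = -j/(ω·C) = 0 - j244.6 Ω
  Z6: Z = 1/(jωC) = -j/(ω·C) = 0 - j2.476e+05 Ω
Step 3 — Ladder network (open output): work backward from the far end, alternating series and parallel combinations. Z_in = 0 + j386.4 Ω = 386.4∠90.0° Ω.
Step 4 — Source phasor: V = 10∠98.0° V = -1.392 + j9.903 V.
Step 5 — Ohm's law: I = V / Z_total = (-1.392 + j9.903) / (0 + j386.4) = 0.02562 + j0.003601 A.
Step 6 — Convert to polar: |I| = 0.02588 A, ∠I = 8.0°.

I = 0.02588∠8.0° A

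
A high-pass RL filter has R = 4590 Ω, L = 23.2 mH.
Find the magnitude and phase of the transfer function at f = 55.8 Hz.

Step 1 — Angular frequency: ω = 2π·55.8 = 350.6 rad/s.
Step 2 — Transfer function: H(jω) = jωL/(R + jωL).
Step 3 — Numerator jωL = j·8.134; denominator R + jωL = 4590 + j8.134.
Step 4 — H = 3.14e-06 + j0.001772.
Step 5 — Magnitude: |H| = 0.001772 (-55.0 dB); phase: φ = 89.9°.

|H| = 0.001772 (-55.0 dB), φ = 89.9°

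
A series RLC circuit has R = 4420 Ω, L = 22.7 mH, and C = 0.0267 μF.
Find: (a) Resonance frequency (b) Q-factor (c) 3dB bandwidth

Step 1 — Resonance: ω₀ = 1/√(LC) = 1/√(0.0227·2.67e-08) = 4.062e+04 rad/s.
Step 2 — f₀ = ω₀/(2π) = 6465 Hz.
Step 3 — Series Q: Q = ω₀L/R = 4.062e+04·0.0227/4420 = 0.2086.
Step 4 — Bandwidth: Δω = ω₀/Q = 1.947e+05 rad/s; BW = Δω/(2π) = 3.099e+04 Hz.

(a) f₀ = 6465 Hz  (b) Q = 0.2086  (c) BW = 3.099e+04 Hz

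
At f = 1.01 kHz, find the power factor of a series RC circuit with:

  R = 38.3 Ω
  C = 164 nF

Step 1 — Angular frequency: ω = 2π·f = 2π·1010 = 6346 rad/s.
Step 2 — Component impedances:
  R: Z = R = 38.3 Ω
  C: Z = 1/(jωC) = -j/(ω·C) = 0 - j960.8 Ω
Step 3 — Series combination: Z_total = R + C = 38.3 - j960.8 Ω = 961.6∠-87.7° Ω.
Step 4 — Power factor: PF = cos(φ) = Re(Z)/|Z| = 38.3/961.6 = 0.03983.
Step 5 — Type: Im(Z) = -960.8 ⇒ leading (phase φ = -87.7°).

PF = 0.03983 (leading, φ = -87.7°)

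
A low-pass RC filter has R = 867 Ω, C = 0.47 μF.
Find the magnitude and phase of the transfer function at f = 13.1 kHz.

Step 1 — Angular frequency: ω = 2π·1.31e+04 = 8.231e+04 rad/s.
Step 2 — Transfer function: H(jω) = 1/(1 + jωRC).
Step 3 — Denominator: 1 + jωRC = 1 + j·8.231e+04·867·4.7e-07 = 1 + j33.54.
Step 4 — H = 0.0008881 - j0.02979.
Step 5 — Magnitude: |H| = 0.0298 (-30.5 dB); phase: φ = -88.3°.

|H| = 0.0298 (-30.5 dB), φ = -88.3°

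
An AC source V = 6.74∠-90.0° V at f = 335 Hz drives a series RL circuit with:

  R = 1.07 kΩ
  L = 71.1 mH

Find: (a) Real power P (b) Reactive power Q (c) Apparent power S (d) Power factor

Step 1 — Angular frequency: ω = 2π·f = 2π·335 = 2105 rad/s.
Step 2 — Component impedances:
  R: Z = R = 1070 Ω
  L: Z = jωL = j·2105·0.0711 = 0 + j149.7 Ω
Step 3 — Series combination: Z_total = R + L = 1070 + j149.7 Ω = 1080∠8.0° Ω.
Step 4 — Source phasor: V = 6.74∠-90.0° V = 0 - j6.74 V.
Step 5 — Current: I = V / Z = -0.0008641 - j0.006178 A = 0.006238∠-98.0° A.
Step 6 — Complex power: S = V·I* = 0.04164 + j0.005824 VA.
Step 7 — Real power: P = Re(S) = 0.04164 W.
Step 8 — Reactive power: Q = Im(S) = 0.005824 VAR.
Step 9 — Apparent power: |S| = 0.04205 VA.
Step 10 — Power factor: PF = P/|S| = 0.9904 (lagging).

(a) P = 0.04164 W  (b) Q = 0.005824 VAR  (c) S = 0.04205 VA  (d) PF = 0.9904 (lagging)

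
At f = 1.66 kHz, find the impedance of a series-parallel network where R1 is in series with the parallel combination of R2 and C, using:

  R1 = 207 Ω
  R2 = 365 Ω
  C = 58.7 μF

Step 1 — Angular frequency: ω = 2π·f = 2π·1660 = 1.043e+04 rad/s.
Step 2 — Component impedances:
  R1: Z = R = 207 Ω
  R2: Z = R = 365 Ω
  C: Z = 1/(jωC) = -j/(ω·C) = 0 - j1.633 Ω
Step 3 — Parallel branch: R2 || C = 1/(1/R2 + 1/C) = 0.007309 - j1.633 Ω.
Step 4 — Series with R1: Z_total = R1 + (R2 || C) = 207 - j1.633 Ω = 207∠-0.5° Ω.

Z = 207 - j1.633 Ω = 207∠-0.5° Ω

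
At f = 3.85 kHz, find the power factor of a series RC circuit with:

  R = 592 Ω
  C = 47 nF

Step 1 — Angular frequency: ω = 2π·f = 2π·3850 = 2.419e+04 rad/s.
Step 2 — Component impedances:
  R: Z = R = 592 Ω
  C: Z = 1/(jωC) = -j/(ω·C) = 0 - j879.6 Ω
Step 3 — Series combination: Z_total = R + C = 592 - j879.6 Ω = 1060∠-56.1° Ω.
Step 4 — Power factor: PF = cos(φ) = Re(Z)/|Z| = 592/1060.2 = 0.5584.
Step 5 — Type: Im(Z) = -879.6 ⇒ leading (phase φ = -56.1°).

PF = 0.5584 (leading, φ = -56.1°)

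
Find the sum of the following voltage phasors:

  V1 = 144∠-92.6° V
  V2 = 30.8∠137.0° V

Step 1 — Convert each phasor to rectangular form:
  V1 = 144·(cos(-92.6°) + j·sin(-92.6°)) = -6.532 - j143.9 V
  V2 = 30.8·(cos(137.0°) + j·sin(137.0°)) = -22.53 + j21.01 V
Step 2 — Sum components: V_total = -29.06 - j122.8 V.
Step 3 — Convert to polar: |V_total| = 126.2 V, ∠V_total = -103.3°.

V_total = 126.2∠-103.3° V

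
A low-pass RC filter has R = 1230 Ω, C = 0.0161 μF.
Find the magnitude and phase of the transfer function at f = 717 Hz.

Step 1 — Angular frequency: ω = 2π·717 = 4505 rad/s.
Step 2 — Transfer function: H(jω) = 1/(1 + jωRC).
Step 3 — Denominator: 1 + jωRC = 1 + j·4505·1230·1.61e-08 = 1 + j0.08921.
Step 4 — H = 0.9921 - j0.08851.
Step 5 — Magnitude: |H| = 0.996 (-0.0 dB); phase: φ = -5.1°.

|H| = 0.996 (-0.0 dB), φ = -5.1°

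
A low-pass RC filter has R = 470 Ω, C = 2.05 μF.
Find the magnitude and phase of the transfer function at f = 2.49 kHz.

Step 1 — Angular frequency: ω = 2π·2490 = 1.565e+04 rad/s.
Step 2 — Transfer function: H(jω) = 1/(1 + jωRC).
Step 3 — Denominator: 1 + jωRC = 1 + j·1.565e+04·470·2.05e-06 = 1 + j15.07.
Step 4 — H = 0.004382 - j0.06605.
Step 5 — Magnitude: |H| = 0.06619 (-23.6 dB); phase: φ = -86.2°.

|H| = 0.06619 (-23.6 dB), φ = -86.2°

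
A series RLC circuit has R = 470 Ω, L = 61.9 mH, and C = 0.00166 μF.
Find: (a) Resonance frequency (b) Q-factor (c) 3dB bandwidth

Step 1 — Resonance: ω₀ = 1/√(LC) = 1/√(0.0619·1.66e-09) = 9.865e+04 rad/s.
Step 2 — f₀ = ω₀/(2π) = 1.57e+04 Hz.
Step 3 — Series Q: Q = ω₀L/R = 9.865e+04·0.0619/470 = 12.99.
Step 4 — Bandwidth: Δω = ω₀/Q = 7593 rad/s; BW = Δω/(2π) = 1208 Hz.

(a) f₀ = 1.57e+04 Hz  (b) Q = 12.99  (c) BW = 1208 Hz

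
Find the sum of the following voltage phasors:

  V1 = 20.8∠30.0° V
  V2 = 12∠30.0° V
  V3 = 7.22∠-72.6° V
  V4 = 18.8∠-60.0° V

Step 1 — Convert each phasor to rectangular form:
  V1 = 20.8·(cos(30.0°) + j·sin(30.0°)) = 18.01 + j10.4 V
  V2 = 12·(cos(30.0°) + j·sin(30.0°)) = 10.39 + j6 V
  V3 = 7.22·(cos(-72.6°) + j·sin(-72.6°)) = 2.159 - j6.89 V
  V4 = 18.8·(cos(-60.0°) + j·sin(-60.0°)) = 9.4 - j16.28 V
Step 2 — Sum components: V_total = 39.96 - j6.771 V.
Step 3 — Convert to polar: |V_total| = 40.53 V, ∠V_total = -9.6°.

V_total = 40.53∠-9.6° V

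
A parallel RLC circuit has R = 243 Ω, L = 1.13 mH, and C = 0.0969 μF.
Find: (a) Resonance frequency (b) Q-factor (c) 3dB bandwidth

Step 1 — Resonance: ω₀ = 1/√(LC) = 1/√(0.00113·9.69e-08) = 9.557e+04 rad/s.
Step 2 — f₀ = ω₀/(2π) = 1.521e+04 Hz.
Step 3 — Parallel Q: Q = R/(ω₀L) = 243/(9.557e+04·0.00113) = 2.25.
Step 4 — Bandwidth: Δω = ω₀/Q = 4.247e+04 rad/s; BW = Δω/(2π) = 6759 Hz.

(a) f₀ = 1.521e+04 Hz  (b) Q = 2.25  (c) BW = 6759 Hz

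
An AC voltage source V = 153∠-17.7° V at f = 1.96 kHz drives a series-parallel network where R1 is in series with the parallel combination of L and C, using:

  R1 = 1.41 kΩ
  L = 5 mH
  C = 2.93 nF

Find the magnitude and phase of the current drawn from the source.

Step 1 — Angular frequency: ω = 2π·f = 2π·1960 = 1.232e+04 rad/s.
Step 2 — Component impedances:
  R1: Z = R = 1410 Ω
  L: Z = jωL = j·1.232e+04·0.005 = 0 + j61.58 Ω
  C: Z = 1/(jωC) = -j/(ω·C) = 0 - j2.771e+04 Ω
Step 3 — Parallel branch: L || C = 1/(1/L + 1/C) = 0 + j61.71 Ω.
Step 4 — Series with R1: Z_total = R1 + (L || C) = 1410 + j61.71 Ω = 1411∠2.5° Ω.
Step 5 — Source phasor: V = 153∠-17.7° V = 145.8 - j46.52 V.
Step 6 — Ohm's law: I = V / Z_total = (145.8 - j46.52) / (1410 + j61.71) = 0.1017 - j0.03744 A.
Step 7 — Convert to polar: |I| = 0.1084 A, ∠I = -20.2°.

I = 0.1084∠-20.2° A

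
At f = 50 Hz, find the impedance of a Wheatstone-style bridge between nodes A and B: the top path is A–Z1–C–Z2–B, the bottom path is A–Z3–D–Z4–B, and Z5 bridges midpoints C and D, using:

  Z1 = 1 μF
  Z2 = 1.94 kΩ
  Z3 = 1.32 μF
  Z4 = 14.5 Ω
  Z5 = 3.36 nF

Step 1 — Angular frequency: ω = 2π·f = 2π·50 = 314.2 rad/s.
Step 2 — Component impedances:
  Z1: Z = 1/(jωC) = -j/(ω·C) = 0 - j3183 Ω
  Z2: Z = R = 1940 Ω
  Z3: Z = 1/(jωC) = -j/(ω·C) = 0 - j2411 Ω
  Z4: Z = R = 14.5 Ω
  Z5: Z = 1/(jωC) = -j/(ω·C) = 0 - j9.474e+05 Ω
Step 3 — Bridge requires nodal analysis (the Z5 bridge couples midpoints C and D, so the two paths cannot be reduced to a simple series/parallel combination). Setting node B to ground and injecting 1 A at node A, the 3-node admittance system at A, C, D solves to V_A = Z_AB = 326.6 - j1482 Ω = 1517∠-77.6° Ω.

Z = 326.6 - j1482 Ω = 1517∠-77.6° Ω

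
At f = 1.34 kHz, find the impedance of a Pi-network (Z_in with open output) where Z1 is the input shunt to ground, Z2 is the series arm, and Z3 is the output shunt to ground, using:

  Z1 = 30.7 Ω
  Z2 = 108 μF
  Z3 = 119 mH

Step 1 — Angular frequency: ω = 2π·f = 2π·1340 = 8419 rad/s.
Step 2 — Component impedances:
  Z1: Z = R = 30.7 Ω
  Z2: Z = 1/(jωC) = -j/(ω·C) = 0 - j1.1 Ω
  Z3: Z = jωL = j·8419·0.119 = 0 + j1002 Ω
Step 3 — With open output, the series arm Z2 and the output shunt Z3 appear in series to ground: Z2 + Z3 = 0 + j1001 Ω.
Step 4 — Parallel with input shunt Z1: Z_in = Z1 || (Z2 + Z3) = 30.67 + j0.9408 Ω = 30.69∠1.8° Ω.

Z = 30.67 + j0.9408 Ω = 30.69∠1.8° Ω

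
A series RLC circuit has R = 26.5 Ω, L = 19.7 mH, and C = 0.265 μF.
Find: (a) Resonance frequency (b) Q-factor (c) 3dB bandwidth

Step 1 — Resonance: ω₀ = 1/√(LC) = 1/√(0.0197·2.65e-07) = 1.384e+04 rad/s.
Step 2 — f₀ = ω₀/(2π) = 2203 Hz.
Step 3 — Series Q: Q = ω₀L/R = 1.384e+04·0.0197/26.5 = 10.29.
Step 4 — Bandwidth: Δω = ω₀/Q = 1345 rad/s; BW = Δω/(2π) = 214.1 Hz.

(a) f₀ = 2203 Hz  (b) Q = 10.29  (c) BW = 214.1 Hz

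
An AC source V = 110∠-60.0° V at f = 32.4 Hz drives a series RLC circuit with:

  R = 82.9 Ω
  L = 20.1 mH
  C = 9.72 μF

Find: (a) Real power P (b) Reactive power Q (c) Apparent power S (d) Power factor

Step 1 — Angular frequency: ω = 2π·f = 2π·32.4 = 203.6 rad/s.
Step 2 — Component impedances:
  R: Z = R = 82.9 Ω
  L: Z = jωL = j·203.6·0.0201 = 0 + j4.092 Ω
  C: Z = 1/(jωC) = -j/(ω·C) = 0 - j505.4 Ω
Step 3 — Series combination: Z_total = R + L + C = 82.9 - j501.3 Ω = 508.1∠-80.6° Ω.
Step 4 — Source phasor: V = 110∠-60.0° V = 55 - j95.26 V.
Step 5 — Current: I = V / Z = 0.2026 + j0.07621 A = 0.2165∠20.6° A.
Step 6 — Complex power: S = V·I* = 3.886 - j23.5 VA.
Step 7 — Real power: P = Re(S) = 3.886 W.
Step 8 — Reactive power: Q = Im(S) = -23.5 VAR.
Step 9 — Apparent power: |S| = 23.81 VA.
Step 10 — Power factor: PF = P/|S| = 0.1632 (leading).

(a) P = 3.886 W  (b) Q = -23.5 VAR  (c) S = 23.81 VA  (d) PF = 0.1632 (leading)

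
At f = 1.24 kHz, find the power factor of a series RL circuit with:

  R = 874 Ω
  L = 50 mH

Step 1 — Angular frequency: ω = 2π·f = 2π·1240 = 7791 rad/s.
Step 2 — Component impedances:
  R: Z = R = 874 Ω
  L: Z = jωL = j·7791·0.05 = 0 + j389.6 Ω
Step 3 — Series combination: Z_total = R + L = 874 + j389.6 Ω = 956.9∠24.0° Ω.
Step 4 — Power factor: PF = cos(φ) = Re(Z)/|Z| = 874/956.9 = 0.9134.
Step 5 — Type: Im(Z) = 389.6 ⇒ lagging (phase φ = 24.0°).

PF = 0.9134 (lagging, φ = 24.0°)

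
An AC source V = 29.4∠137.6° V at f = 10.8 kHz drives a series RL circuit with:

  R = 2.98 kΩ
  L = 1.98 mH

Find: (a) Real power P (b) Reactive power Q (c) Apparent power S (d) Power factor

Step 1 — Angular frequency: ω = 2π·f = 2π·1.08e+04 = 6.786e+04 rad/s.
Step 2 — Component impedances:
  R: Z = R = 2980 Ω
  L: Z = jωL = j·6.786e+04·0.00198 = 0 + j134.4 Ω
Step 3 — Series combination: Z_total = R + L = 2980 + j134.4 Ω = 2983∠2.6° Ω.
Step 4 — Source phasor: V = 29.4∠137.6° V = -21.71 + j19.82 V.
Step 5 — Current: I = V / Z = -0.006971 + j0.006967 A = 0.009856∠135.0° A.
Step 6 — Complex power: S = V·I* = 0.2895 + j0.01305 VA.
Step 7 — Real power: P = Re(S) = 0.2895 W.
Step 8 — Reactive power: Q = Im(S) = 0.01305 VAR.
Step 9 — Apparent power: |S| = 0.2898 VA.
Step 10 — Power factor: PF = P/|S| = 0.999 (lagging).

(a) P = 0.2895 W  (b) Q = 0.01305 VAR  (c) S = 0.2898 VA  (d) PF = 0.999 (lagging)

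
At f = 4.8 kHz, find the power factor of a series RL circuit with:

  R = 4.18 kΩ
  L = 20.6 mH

Step 1 — Angular frequency: ω = 2π·f = 2π·4800 = 3.016e+04 rad/s.
Step 2 — Component impedances:
  R: Z = R = 4180 Ω
  L: Z = jωL = j·3.016e+04·0.0206 = 0 + j621.3 Ω
Step 3 — Series combination: Z_total = R + L = 4180 + j621.3 Ω = 4226∠8.5° Ω.
Step 4 — Power factor: PF = cos(φ) = Re(Z)/|Z| = 4180/4226 = 0.9891.
Step 5 — Type: Im(Z) = 621.3 ⇒ lagging (phase φ = 8.5°).

PF = 0.9891 (lagging, φ = 8.5°)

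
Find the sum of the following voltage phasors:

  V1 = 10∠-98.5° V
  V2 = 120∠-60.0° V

Step 1 — Convert each phasor to rectangular form:
  V1 = 10·(cos(-98.5°) + j·sin(-98.5°)) = -1.478 - j9.89 V
  V2 = 120·(cos(-60.0°) + j·sin(-60.0°)) = 60 - j103.9 V
Step 2 — Sum components: V_total = 58.52 - j113.8 V.
Step 3 — Convert to polar: |V_total| = 128 V, ∠V_total = -62.8°.

V_total = 128∠-62.8° V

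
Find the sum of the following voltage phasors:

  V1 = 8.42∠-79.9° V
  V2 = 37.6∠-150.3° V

Step 1 — Convert each phasor to rectangular form:
  V1 = 8.42·(cos(-79.9°) + j·sin(-79.9°)) = 1.477 - j8.29 V
  V2 = 37.6·(cos(-150.3°) + j·sin(-150.3°)) = -32.66 - j18.63 V
Step 2 — Sum components: V_total = -31.18 - j26.92 V.
Step 3 — Convert to polar: |V_total| = 41.2 V, ∠V_total = -139.2°.

V_total = 41.2∠-139.2° V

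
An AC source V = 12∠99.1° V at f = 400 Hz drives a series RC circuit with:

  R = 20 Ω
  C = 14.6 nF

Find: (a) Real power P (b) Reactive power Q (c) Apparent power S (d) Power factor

Step 1 — Angular frequency: ω = 2π·f = 2π·400 = 2513 rad/s.
Step 2 — Component impedances:
  R: Z = R = 20 Ω
  C: Z = 1/(jωC) = -j/(ω·C) = 0 - j2.725e+04 Ω
Step 3 — Series combination: Z_total = R + C = 20 - j2.725e+04 Ω = 2.725e+04∠-90.0° Ω.
Step 4 — Source phasor: V = 12∠99.1° V = -1.898 + j11.85 V.
Step 5 — Current: I = V / Z = -0.0004348 - j6.932e-05 A = 0.0004403∠-170.9° A.
Step 6 — Complex power: S = V·I* = 3.878e-06 - j0.005284 VA.
Step 7 — Real power: P = Re(S) = 3.878e-06 W.
Step 8 — Reactive power: Q = Im(S) = -0.005284 VAR.
Step 9 — Apparent power: |S| = 0.005284 VA.
Step 10 — Power factor: PF = P/|S| = 0.0007339 (leading).

(a) P = 3.878e-06 W  (b) Q = -0.005284 VAR  (c) S = 0.005284 VA  (d) PF = 0.0007339 (leading)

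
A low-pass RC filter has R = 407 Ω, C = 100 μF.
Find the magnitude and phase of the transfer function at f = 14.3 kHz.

Step 1 — Angular frequency: ω = 2π·1.43e+04 = 8.985e+04 rad/s.
Step 2 — Transfer function: H(jω) = 1/(1 + jωRC).
Step 3 — Denominator: 1 + jωRC = 1 + j·8.985e+04·407·0.0001 = 1 + j3657.
Step 4 — H = 7.478e-08 - j0.0002735.
Step 5 — Magnitude: |H| = 0.0002735 (-71.3 dB); phase: φ = -90.0°.

|H| = 0.0002735 (-71.3 dB), φ = -90.0°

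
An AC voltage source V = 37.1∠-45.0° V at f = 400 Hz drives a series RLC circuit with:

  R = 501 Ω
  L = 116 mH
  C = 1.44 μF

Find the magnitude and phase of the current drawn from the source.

Step 1 — Angular frequency: ω = 2π·f = 2π·400 = 2513 rad/s.
Step 2 — Component impedances:
  R: Z = R = 501 Ω
  L: Z = jωL = j·2513·0.116 = 0 + j291.5 Ω
  C: Z = 1/(jωC) = -j/(ω·C) = 0 - j276.3 Ω
Step 3 — Series combination: Z_total = R + L + C = 501 + j15.23 Ω = 501.2∠1.7° Ω.
Step 4 — Source phasor: V = 37.1∠-45.0° V = 26.23 - j26.23 V.
Step 5 — Ohm's law: I = V / Z_total = (26.23 - j26.23) / (501 + j15.23) = 0.05072 - j0.0539 A.
Step 6 — Convert to polar: |I| = 0.07402 A, ∠I = -46.7°.

I = 0.07402∠-46.7° A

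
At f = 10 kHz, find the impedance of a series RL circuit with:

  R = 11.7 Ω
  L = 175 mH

Step 1 — Angular frequency: ω = 2π·f = 2π·1e+04 = 6.283e+04 rad/s.
Step 2 — Component impedances:
  R: Z = R = 11.7 Ω
  L: Z = jωL = j·6.283e+04·0.175 = 0 + j1.1e+04 Ω
Step 3 — Series combination: Z_total = R + L = 11.7 + j1.1e+04 Ω = 1.1e+04∠89.9° Ω.

Z = 11.7 + j1.1e+04 Ω = 1.1e+04∠89.9° Ω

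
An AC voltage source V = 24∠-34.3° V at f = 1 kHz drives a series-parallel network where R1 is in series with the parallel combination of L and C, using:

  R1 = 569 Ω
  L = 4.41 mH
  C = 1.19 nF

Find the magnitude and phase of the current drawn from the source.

Step 1 — Angular frequency: ω = 2π·f = 2π·1000 = 6283 rad/s.
Step 2 — Component impedances:
  R1: Z = R = 569 Ω
  L: Z = jωL = j·6283·0.00441 = 0 + j27.71 Ω
  C: Z = 1/(jωC) = -j/(ω·C) = 0 - j1.337e+05 Ω
Step 3 — Parallel branch: L || C = 1/(1/L + 1/C) = 0 + j27.71 Ω.
Step 4 — Series with R1: Z_total = R1 + (L || C) = 569 + j27.71 Ω = 569.7∠2.8° Ω.
Step 5 — Source phasor: V = 24∠-34.3° V = 19.83 - j13.52 V.
Step 6 — Ohm's law: I = V / Z_total = (19.83 - j13.52) / (569 + j27.71) = 0.03361 - j0.02541 A.
Step 7 — Convert to polar: |I| = 0.04213 A, ∠I = -37.1°.

I = 0.04213∠-37.1° A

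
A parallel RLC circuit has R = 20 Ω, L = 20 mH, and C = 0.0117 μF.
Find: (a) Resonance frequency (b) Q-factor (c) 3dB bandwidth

Step 1 — Resonance: ω₀ = 1/√(LC) = 1/√(0.02·1.17e-08) = 6.537e+04 rad/s.
Step 2 — f₀ = ω₀/(2π) = 1.04e+04 Hz.
Step 3 — Parallel Q: Q = R/(ω₀L) = 20/(6.537e+04·0.02) = 0.0153.
Step 4 — Bandwidth: Δω = ω₀/Q = 4.274e+06 rad/s; BW = Δω/(2π) = 6.801e+05 Hz.

(a) f₀ = 1.04e+04 Hz  (b) Q = 0.0153  (c) BW = 6.801e+05 Hz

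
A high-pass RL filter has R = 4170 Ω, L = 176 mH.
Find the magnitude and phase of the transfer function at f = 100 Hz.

Step 1 — Angular frequency: ω = 2π·100 = 628.3 rad/s.
Step 2 — Transfer function: H(jω) = jωL/(R + jωL).
Step 3 — Numerator jωL = j·110.6; denominator R + jωL = 4170 + j110.6.
Step 4 — H = 0.0007028 + j0.0265.
Step 5 — Magnitude: |H| = 0.02651 (-31.5 dB); phase: φ = 88.5°.

|H| = 0.02651 (-31.5 dB), φ = 88.5°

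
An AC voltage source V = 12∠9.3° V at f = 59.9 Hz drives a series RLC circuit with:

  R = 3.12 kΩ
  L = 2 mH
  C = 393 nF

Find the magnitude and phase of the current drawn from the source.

Step 1 — Angular frequency: ω = 2π·f = 2π·59.9 = 376.4 rad/s.
Step 2 — Component impedances:
  R: Z = R = 3120 Ω
  L: Z = jωL = j·376.4·0.002 = 0 + j0.7527 Ω
  C: Z = 1/(jωC) = -j/(ω·C) = 0 - j6761 Ω
Step 3 — Series combination: Z_total = R + L + C = 3120 - j6760 Ω = 7445∠-65.2° Ω.
Step 4 — Source phasor: V = 12∠9.3° V = 11.84 + j1.939 V.
Step 5 — Ohm's law: I = V / Z_total = (11.84 + j1.939) / (3120 - j6760) = 0.00043 + j0.001553 A.
Step 6 — Convert to polar: |I| = 0.001612 A, ∠I = 74.5°.

I = 0.001612∠74.5° A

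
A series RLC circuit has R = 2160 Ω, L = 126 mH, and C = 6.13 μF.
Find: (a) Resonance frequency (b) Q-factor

Step 1 — Resonance condition Im(Z)=0 gives ω₀ = 1/√(LC).
Step 2 — ω₀ = 1/√(0.126·6.13e-06) = 1138 rad/s.
Step 3 — f₀ = ω₀/(2π) = 181.1 Hz.
Step 4 — Series Q: Q = ω₀L/R = 1138·0.126/2160 = 0.06637.

(a) f₀ = 181.1 Hz  (b) Q = 0.06637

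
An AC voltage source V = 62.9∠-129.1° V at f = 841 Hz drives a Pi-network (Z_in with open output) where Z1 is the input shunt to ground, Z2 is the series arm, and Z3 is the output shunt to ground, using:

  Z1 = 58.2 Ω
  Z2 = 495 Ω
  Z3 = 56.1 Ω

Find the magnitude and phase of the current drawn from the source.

Step 1 — Angular frequency: ω = 2π·f = 2π·841 = 5284 rad/s.
Step 2 — Component impedances:
  Z1: Z = R = 58.2 Ω
  Z2: Z = R = 495 Ω
  Z3: Z = R = 56.1 Ω
Step 3 — With open output, the series arm Z2 and the output shunt Z3 appear in series to ground: Z2 + Z3 = 551.1 Ω.
Step 4 — Parallel with input shunt Z1: Z_in = Z1 || (Z2 + Z3) = 52.64 Ω = 52.64∠0.0° Ω.
Step 5 — Source phasor: V = 62.9∠-129.1° V = -39.67 - j48.81 V.
Step 6 — Ohm's law: I = V / Z_total = (-39.67 - j48.81) / (52.64) = -0.7536 - j0.9273 A.
Step 7 — Convert to polar: |I| = 1.195 A, ∠I = -129.1°.

I = 1.195∠-129.1° A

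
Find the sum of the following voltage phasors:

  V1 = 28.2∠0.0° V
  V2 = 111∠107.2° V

Step 1 — Convert each phasor to rectangular form:
  V1 = 28.2·(cos(0.0°) + j·sin(0.0°)) = 28.2 V
  V2 = 111·(cos(107.2°) + j·sin(107.2°)) = -32.82 + j106 V
Step 2 — Sum components: V_total = -4.624 + j106 V.
Step 3 — Convert to polar: |V_total| = 106.1 V, ∠V_total = 92.5°.

V_total = 106.1∠92.5° V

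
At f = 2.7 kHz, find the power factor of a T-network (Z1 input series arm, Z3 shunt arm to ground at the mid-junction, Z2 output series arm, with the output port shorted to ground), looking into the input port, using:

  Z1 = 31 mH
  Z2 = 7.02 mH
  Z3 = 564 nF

Step 1 — Angular frequency: ω = 2π·f = 2π·2700 = 1.696e+04 rad/s.
Step 2 — Component impedances:
  Z1: Z = jωL = j·1.696e+04·0.031 = 0 + j525.9 Ω
  Z2: Z = jωL = j·1.696e+04·0.00702 = 0 + j119.1 Ω
  Z3: Z = 1/(jωC) = -j/(ω·C) = 0 - j104.5 Ω
Step 3 — With the output port shorted to ground, the output series arm Z2 runs from the junction to ground; the shunt arm Z3 also runs from the junction to ground. They appear in parallel: Z3 || Z2 = 0 - j853.9 Ω.
Step 4 — Series with input arm Z1: Z_in = Z1 + (Z3 || Z2) = 0 - j328 Ω = 328∠-90.0° Ω.
Step 5 — Power factor: PF = cos(φ) = Re(Z)/|Z| = 0/328 = 0.
Step 6 — Type: Im(Z) = -328 ⇒ leading (phase φ = -90.0°).

PF = 0 (leading, φ = -90.0°)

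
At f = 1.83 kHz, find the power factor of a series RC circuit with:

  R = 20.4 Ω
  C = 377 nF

Step 1 — Angular frequency: ω = 2π·f = 2π·1830 = 1.15e+04 rad/s.
Step 2 — Component impedances:
  R: Z = R = 20.4 Ω
  C: Z = 1/(jωC) = -j/(ω·C) = 0 - j230.7 Ω
Step 3 — Series combination: Z_total = R + C = 20.4 - j230.7 Ω = 231.6∠-84.9° Ω.
Step 4 — Power factor: PF = cos(φ) = Re(Z)/|Z| = 20.4/231.59 = 0.08809.
Step 5 — Type: Im(Z) = -230.7 ⇒ leading (phase φ = -84.9°).

PF = 0.08809 (leading, φ = -84.9°)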